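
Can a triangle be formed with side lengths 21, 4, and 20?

Check all three triangle inequalities:
21 + 4 = 25 > 20 ✓
21 + 20 = 41 > 4 ✓
4 + 20 = 24 > 21 ✓
All conditions hold, so these sides form a valid triangle.

Yes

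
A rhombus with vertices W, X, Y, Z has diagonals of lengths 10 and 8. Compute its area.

The diagonals of a rhombus divide it into four right triangles.
Each triangle has legs 10/ 2 = 5 and 8/2 = 4, so each has area (1/2)*5*4 = 10.
Four such triangles give total area = (d1 * d2) / 2 = 40.

40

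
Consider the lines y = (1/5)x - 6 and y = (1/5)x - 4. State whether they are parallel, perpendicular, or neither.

Slope of line 1: m1 = 1/5
Slope of line 2: m2 = 1/5
Two lines are parallel if and only if they have equal slopes (or both are vertical).
Here m1 = m2 = 1/5, confirming the lines are parallel.

Parallel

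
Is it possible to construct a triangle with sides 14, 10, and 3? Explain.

Check the triangle inequality: 10 + 3 = 13 ≤ 14.
Since the sum of two sides does not exceed the third, no triangle can be formed.

No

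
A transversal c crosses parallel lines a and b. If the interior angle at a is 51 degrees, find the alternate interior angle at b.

Alternate interior angles formed by parallel lines and a transversal are equal.
The given angle is 51 degrees.
The alternate interior angle = 51 degrees.

51 degrees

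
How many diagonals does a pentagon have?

Each of the 5 vertices connects to 2 non-adjacent vertices via diagonals.
Total connections = 5 × 2 = 10, but each diagonal is counted twice.
Number of diagonals = 10 / 2 = 5.

5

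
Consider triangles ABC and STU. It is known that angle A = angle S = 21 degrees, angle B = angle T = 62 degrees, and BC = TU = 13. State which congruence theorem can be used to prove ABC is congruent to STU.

Consider the given information: angle A = angle S = 21 degrees, angle B = angle T = 62 degrees, and BC = TU = 13
This is not SSS or ASA: SSS requires all three pairs of sides, but we don't have that. ASA requires two angles and the side between them.
The correct criterion is AAS. Two pairs of corresponding angles and a non-included side are equal (Angle-Angle-Side).

AAS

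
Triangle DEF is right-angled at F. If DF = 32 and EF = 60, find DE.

DE = sqrt(32^2 + 60^2) = sqrt(4624) = 68

68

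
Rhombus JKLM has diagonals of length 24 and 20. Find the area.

Area = (24 * 20) / 2 = 480 / 2 = 240

240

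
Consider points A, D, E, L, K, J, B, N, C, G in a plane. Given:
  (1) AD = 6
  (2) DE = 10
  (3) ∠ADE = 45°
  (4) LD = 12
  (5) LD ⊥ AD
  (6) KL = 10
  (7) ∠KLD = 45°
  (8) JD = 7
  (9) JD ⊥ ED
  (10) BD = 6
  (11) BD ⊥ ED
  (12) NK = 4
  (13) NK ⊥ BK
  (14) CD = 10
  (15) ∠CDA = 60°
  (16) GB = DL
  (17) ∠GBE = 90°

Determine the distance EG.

From the given relations: GB = DL = 12.
Step 1: By the law of cosines on triangle BDE: BE² = 6² + 10² − 2·6·10·cos(90°) = 136, so BE = 2·√34.
Step 2: By the law of cosines on triangle EBG: EG² = (2·√34)² + 12² − 2·2·√34·12·cos(90°) = 280, so EG = 2·√70.

Therefore, the length of EG = 2·√70.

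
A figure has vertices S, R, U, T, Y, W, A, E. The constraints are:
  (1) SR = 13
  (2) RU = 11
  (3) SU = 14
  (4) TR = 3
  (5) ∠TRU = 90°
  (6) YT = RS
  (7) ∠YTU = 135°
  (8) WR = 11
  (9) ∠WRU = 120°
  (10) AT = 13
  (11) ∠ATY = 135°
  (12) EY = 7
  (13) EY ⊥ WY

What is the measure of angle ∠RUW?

Step 1: By the law of cosines on triangle URW: UW² = 11² + 11² − 2·11·11·cos(120°) = 363, so UW = 11·√3.
Step 2: By the inverse law of cosines on triangle RUW: cos(∠RUW) = (11² + (11·√3)² − 11²) / (2·11·11·√3) = 363/419.16 = 0.866, so ∠RUW = 30°.

Therefore, the measure of angle ∠RUW = 30°.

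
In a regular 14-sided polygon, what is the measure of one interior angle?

Each interior angle of a regular n-gon is (n - 2) * 180 / n.
For n = 14: (14 - 2) * 180 / 14 = 2160/14 = 1080/7 degrees.

1080/7 degrees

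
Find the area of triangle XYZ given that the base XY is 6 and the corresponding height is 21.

Area = (1/2) * base * height
Area = (1/2) * 6 * 21
Area = 63

63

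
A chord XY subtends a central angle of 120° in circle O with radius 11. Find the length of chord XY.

Chord length = 2r sin(θ/2)
= 2 × 11 × sin(120°/2)
= 2 × 11 × sin(60°)
= 11*sqrt(3)

11*sqrt(3)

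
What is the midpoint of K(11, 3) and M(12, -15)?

M = ((x₁ + x₂)/2, (y₁ + y₂)/2)
= ((11 + 12)/2, (3 + -15)/2)
= (23/2, -12/2) = (23/2, -6)

(23/2, -6)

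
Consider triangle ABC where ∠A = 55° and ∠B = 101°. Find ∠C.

Let angle C = x. Then 55 + 101 + x = 180.
x = 180 - 156 = 24 degrees.

24 degrees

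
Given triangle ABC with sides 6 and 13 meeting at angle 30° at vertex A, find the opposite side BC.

Law of cosines: BC^2 = 6^2 + 13^2 - 2(6)(13)cos(30°) = 205 - 78*sqrt(3), so BC = sqrt(205 - 78*sqrt(3)).

sqrt(205 - 78*sqrt(3))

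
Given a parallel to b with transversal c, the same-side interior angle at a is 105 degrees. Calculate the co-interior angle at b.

Co-interior (same-side interior) angles are between the parallel lines on the same side of the transversal.
Unlike corresponding or alternate interior angles, they are supplementary rather than equal.
So the angle = 180 - 105 = 75 degrees.

75 degrees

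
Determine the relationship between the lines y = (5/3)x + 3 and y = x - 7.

Slope of line 1: m1 = 5/3
Slope of line 2: m2 = 1
m1 != m2 and m1*m2 = 5/3 != -1. Neither.

Neither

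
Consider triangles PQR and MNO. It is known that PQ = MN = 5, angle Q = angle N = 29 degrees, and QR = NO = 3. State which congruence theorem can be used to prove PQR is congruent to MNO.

The given information provides:
PQ = MN = 5, angle Q = angle N = 29 degrees, and QR = NO = 3
This matches the SAS congruence theorem.
Two pairs of corresponding sides and the included angle are equal (Side-Angle-Side).

SAS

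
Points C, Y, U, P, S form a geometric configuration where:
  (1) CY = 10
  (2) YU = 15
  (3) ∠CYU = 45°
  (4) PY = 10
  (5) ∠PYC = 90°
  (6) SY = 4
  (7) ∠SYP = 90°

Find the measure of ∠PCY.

Step 1: By the law of cosines on triangle CYP: CP² = 10² + 10² − 2·10·10·cos(90°) = 200, so CP = 10·√2.
Step 2: By the inverse law of cosines on triangle PCY: cos(∠PCY) = ((10·√2)² + 10² − 10²) / (2·10·√2·10) = 200/282.84 = 0.7071, so ∠PCY = 45°.

Therefore, the measure of angle ∠PCY = 45°.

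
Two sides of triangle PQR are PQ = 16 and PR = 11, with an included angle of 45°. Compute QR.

Law of cosines: QR^2 = 16^2 + 11^2 - 2(16)(11)cos(45°) = 377 - 176*sqrt(2), so QR = sqrt(377 - 176*sqrt(2)).

sqrt(377 - 176*sqrt(2))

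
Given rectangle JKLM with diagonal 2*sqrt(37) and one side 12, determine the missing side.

b = sqrt(d^2 - a^2) = sqrt(148 - 144) = sqrt(4) = 2

2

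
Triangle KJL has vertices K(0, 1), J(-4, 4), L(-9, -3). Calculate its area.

The Shoelace formula computes the area from vertex coordinates by summing cross products.
For vertices (0,1), (-4,4), (-9,-3):
Signed sum = 0*4 - -4*1 + -4*-3 - -9*4 + -9*1 - 0*-3
= 4 + 48 + -9 = 43
Area = (1/2)|43| = 43/2.

43/2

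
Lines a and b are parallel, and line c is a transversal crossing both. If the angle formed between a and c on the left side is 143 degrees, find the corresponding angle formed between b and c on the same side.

Corresponding angles formed by parallel lines and a transversal are equal.
The given angle is 143 degrees.
The corresponding angle = 143 degrees.

143 degrees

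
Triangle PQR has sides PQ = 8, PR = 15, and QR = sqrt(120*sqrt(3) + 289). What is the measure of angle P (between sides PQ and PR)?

When all three sides of a triangle are known, the law of cosines can be rearranged to find any angle.
cos(C) = (a² + b² - c²) / (2ab) gives cos(P) = -sqrt(3)/2.
Taking the inverse cosine: P = 150°.

150°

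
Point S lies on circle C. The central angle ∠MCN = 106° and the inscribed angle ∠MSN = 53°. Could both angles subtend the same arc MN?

By the inscribed angle theorem, if both angles subtend the same arc, the inscribed angle must be half the central angle.
Half of 106° = 53°, which equals the given inscribed angle of 53°.
Therefore, yes, they correspond to the same arc.

Yes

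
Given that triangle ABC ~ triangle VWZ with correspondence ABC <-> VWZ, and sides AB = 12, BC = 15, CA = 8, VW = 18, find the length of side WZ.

k = 18/12 = 3/2. WZ = 3/2 * 15 = 45/2.

45/2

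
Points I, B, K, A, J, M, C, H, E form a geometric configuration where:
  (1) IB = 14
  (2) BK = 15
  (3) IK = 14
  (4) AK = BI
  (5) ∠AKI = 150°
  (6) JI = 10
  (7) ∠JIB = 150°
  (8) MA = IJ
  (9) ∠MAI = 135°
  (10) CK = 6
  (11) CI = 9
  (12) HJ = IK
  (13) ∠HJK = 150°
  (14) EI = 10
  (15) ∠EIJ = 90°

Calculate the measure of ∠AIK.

From the given relations: AK = BI = 14.
Step 1: By the law of cosines on triangle IKA: IA² = 14² + 14² − 2·14·14·cos(150°) = 731.48, so IA ≈ 27.05.
Step 2: By the inverse law of cosines on triangle AIK: cos(∠AIK) = (27.05² + 14² − 14²) / (2·27.05·14) = 731.48/757.29 = 0.9659, so ∠AIK = 15°.

Therefore, the measure of angle ∠AIK = 15°.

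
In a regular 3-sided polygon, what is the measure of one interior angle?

Each interior angle of a regular n-gon is (n - 2) * 180 / n.
For n = 3: (3 - 2) * 180 / 3 = 180/3 = 60 degrees.

60 degrees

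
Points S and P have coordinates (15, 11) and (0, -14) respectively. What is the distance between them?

d = sqrt((-15)^2 + (-25)^2) = sqrt(850) = 5*sqrt(34)

5*sqrt(34)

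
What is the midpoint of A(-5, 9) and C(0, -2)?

The midpoint is the point halfway along the segment.
Move half the horizontal distance: -5 + (0 - -5)/2 = -5 + 5/2 = -5/2
Move half the vertical distance: 9 + (-2 - 9)/2 = 9 + -11/2 = 7/2
Midpoint = (-5/2, 7/2)

(-5/2, 7/2)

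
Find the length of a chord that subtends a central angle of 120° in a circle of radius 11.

Chord = 2(11) sin(60°) = 11*sqrt(3)

11*sqrt(3)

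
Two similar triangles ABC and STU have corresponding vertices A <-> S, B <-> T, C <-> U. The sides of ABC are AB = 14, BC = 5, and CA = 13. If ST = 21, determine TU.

Since the triangles are similar, the ratio of corresponding sides is constant.
Scale factor k = ST / AB = 21 / 14 = 3/2
TU = k * BC = 3/2 * 5 = 15/2

15/2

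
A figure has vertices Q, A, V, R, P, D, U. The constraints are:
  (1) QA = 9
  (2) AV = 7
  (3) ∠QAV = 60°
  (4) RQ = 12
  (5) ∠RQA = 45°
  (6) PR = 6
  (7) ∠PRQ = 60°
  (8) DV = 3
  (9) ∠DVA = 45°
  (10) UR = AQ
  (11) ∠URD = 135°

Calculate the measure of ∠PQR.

Step 1: By the law of cosines on triangle QRP: QP² = 12² + 6² − 2·12·6·cos(60°) = 108, so QP = 6·√3.
Step 2: By the inverse law of cosines on triangle PQR: cos(∠PQR) = ((6·√3)² + 12² − 6²) / (2·6·√3·12) = 216/249.42 = 0.866, so ∠PQR = 30°.

Therefore, the measure of angle ∠PQR = 30°.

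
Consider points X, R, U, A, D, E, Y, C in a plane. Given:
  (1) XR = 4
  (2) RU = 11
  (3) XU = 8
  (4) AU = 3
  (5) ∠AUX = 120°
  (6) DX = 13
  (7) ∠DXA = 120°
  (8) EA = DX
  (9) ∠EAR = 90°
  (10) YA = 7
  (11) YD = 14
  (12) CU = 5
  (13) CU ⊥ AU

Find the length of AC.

Step 1: By the law of cosines on triangle AUC: AC² = 3² + 5² − 2·3·5·cos(90°) = 34, so AC = √34.

Therefore, the length of AC = √34.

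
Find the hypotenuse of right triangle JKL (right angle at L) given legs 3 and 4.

By the Pythagorean theorem: JK^2 = JL^2 + KL^2
JK^2 = 3^2 + 4^2 = 9 + 16 = 25
JK = sqrt(25) = 5

5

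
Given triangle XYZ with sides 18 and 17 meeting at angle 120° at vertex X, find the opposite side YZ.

Law of cosines: YZ^2 = 18^2 + 17^2 - 2(18)(17)cos(120°) = 919, so YZ = sqrt(919).

sqrt(919)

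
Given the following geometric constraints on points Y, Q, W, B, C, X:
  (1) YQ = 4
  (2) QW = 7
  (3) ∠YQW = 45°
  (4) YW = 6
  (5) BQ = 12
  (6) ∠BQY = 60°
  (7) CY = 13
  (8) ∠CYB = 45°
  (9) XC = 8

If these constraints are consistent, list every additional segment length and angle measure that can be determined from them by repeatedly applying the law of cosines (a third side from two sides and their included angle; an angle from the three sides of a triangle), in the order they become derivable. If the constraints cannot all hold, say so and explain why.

These constraints are not satisfiable: (1), (2) and (4) fix all three sides of triangle YQW, so by the law of cosines cos(∠YQW) = (4² + 7² − 6²) / (2·4·7) = 0.5179, i.e. ∠YQW ≈ 58.81°, which contradicts (3) ∠YQW = 45°. No planar figure meets all of them, so nothing further can be derived.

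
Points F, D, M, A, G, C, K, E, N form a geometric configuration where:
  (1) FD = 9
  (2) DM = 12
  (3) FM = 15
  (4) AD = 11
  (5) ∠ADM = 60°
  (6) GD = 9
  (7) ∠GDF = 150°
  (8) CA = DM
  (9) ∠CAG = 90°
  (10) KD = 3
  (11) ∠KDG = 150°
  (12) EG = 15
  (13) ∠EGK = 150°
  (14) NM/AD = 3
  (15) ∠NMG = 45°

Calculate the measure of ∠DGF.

Step 1: By the law of cosines on triangle GDF: GF² = 9² + 9² − 2·9·9·cos(150°) = 302.3, so GF ≈ 17.39.
Step 2: By the inverse law of cosines on triangle DGF: cos(∠DGF) = (9² + 17.39² − 9²) / (2·9·17.39) = 302.3/312.96 = 0.9659, so ∠DGF = 15°.

Therefore, the measure of angle ∠DGF = 15°.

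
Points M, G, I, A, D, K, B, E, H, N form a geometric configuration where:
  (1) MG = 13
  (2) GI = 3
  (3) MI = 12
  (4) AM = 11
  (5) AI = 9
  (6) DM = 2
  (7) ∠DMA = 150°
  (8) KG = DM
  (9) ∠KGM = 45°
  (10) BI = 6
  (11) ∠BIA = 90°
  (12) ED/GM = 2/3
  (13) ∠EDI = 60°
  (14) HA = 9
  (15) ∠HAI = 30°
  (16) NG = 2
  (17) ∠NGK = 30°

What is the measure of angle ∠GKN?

From the given relations: KG = DM = 2.
Step 1: By the law of cosines on triangle KGN: KN² = 2² + 2² − 2·2·2·cos(30°) = 1.07, so KN ≈ 1.04.
Step 2: By the inverse law of cosines on triangle GKN: cos(∠GKN) = (2² + 1.04² − 2²) / (2·2·1.04) = 1.07/4.14 = 0.2588, so ∠GKN = 75°.

Therefore, the measure of angle ∠GKN = 75°.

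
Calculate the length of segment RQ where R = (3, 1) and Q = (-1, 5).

d = sqrt((-4)^2 + (4)^2) = sqrt(32) = 4*sqrt(2)

4*sqrt(2)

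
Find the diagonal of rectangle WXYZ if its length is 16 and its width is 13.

Using the Pythagorean theorem:
d² = 16² + 13² = 256 + 169 = 425
d = sqrt(425) = 5*sqrt(17)

5*sqrt(17)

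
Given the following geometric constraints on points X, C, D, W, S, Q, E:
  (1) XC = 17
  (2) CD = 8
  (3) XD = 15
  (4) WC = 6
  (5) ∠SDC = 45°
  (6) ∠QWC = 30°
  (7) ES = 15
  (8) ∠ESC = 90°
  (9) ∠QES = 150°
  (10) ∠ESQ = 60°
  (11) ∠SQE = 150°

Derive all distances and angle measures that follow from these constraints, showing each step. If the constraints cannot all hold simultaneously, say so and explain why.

These constraints are not satisfiable: (9), (10) and (11) are the three interior angles of triangle QES, which must sum to 180°, but 150° + 60° + 150° = 360°. No planar figure meets all of them, so nothing further can be derived.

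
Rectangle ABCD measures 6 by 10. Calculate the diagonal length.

Using the Pythagorean theorem:
d² = 6² + 10² = 36 + 100 = 136
d = sqrt(136) = 2*sqrt(34)

2*sqrt(34)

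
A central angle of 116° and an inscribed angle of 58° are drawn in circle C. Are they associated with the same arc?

By the inscribed angle theorem, if both angles subtend the same arc, the inscribed angle must be half the central angle.
Half of 116° = 58°, which equals the given inscribed angle of 58°.
Therefore, yes, they correspond to the same arc.

Yes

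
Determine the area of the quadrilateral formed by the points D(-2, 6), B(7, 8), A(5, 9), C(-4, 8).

Shoelace: sum of cross terms = 33, Area = (1/2)|33| = 33/2

33/2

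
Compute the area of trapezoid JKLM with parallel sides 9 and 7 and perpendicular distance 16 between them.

A trapezoid's area equals the midsegment times the height.
The midsegment is (9 + 7) / 2 = 8.
Area = 8 * 16 = 128.

128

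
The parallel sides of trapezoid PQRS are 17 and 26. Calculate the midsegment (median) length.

The midsegment of a trapezoid = (base1 + base2) / 2
midsegment = (17 + 26) / 2
midsegment = 43 / 2
midsegment = 43/2

43/2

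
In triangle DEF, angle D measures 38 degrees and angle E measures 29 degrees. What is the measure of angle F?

angle F = 180 - 38 - 29 = 113 degrees.

113 degrees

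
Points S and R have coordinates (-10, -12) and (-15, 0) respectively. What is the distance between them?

d = sqrt((-15 - -10)^2 + (0 - -12)^2)
d = sqrt(-5^2 + 12^2)
d = sqrt(25 + 144)
d = sqrt(169) = 13

13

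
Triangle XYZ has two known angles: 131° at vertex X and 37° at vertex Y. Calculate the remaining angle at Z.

By the triangle angle sum property, the three interior angles of any triangle add up to 180°.
We know angle X = 131° and angle Y = 37°, so their sum is 168°.
Therefore angle Z = 180° - 168° = 12°.

12 degrees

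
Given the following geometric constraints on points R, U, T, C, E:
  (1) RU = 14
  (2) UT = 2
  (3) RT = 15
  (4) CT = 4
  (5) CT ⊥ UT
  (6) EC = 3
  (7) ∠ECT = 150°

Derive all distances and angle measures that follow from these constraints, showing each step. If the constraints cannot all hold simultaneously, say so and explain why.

The constraints are consistent.

Step 1: From UT = 2, TC = 4, and ∠UTC = 90°, by the law of cosines:
  UC² = UT² + TC² - 2·UT·TC·cos(90°) = 4 + 16 - 0 = 20
  UC = 2·√5

Step 2: From TC = 4, CE = 3, and ∠TCE = 150°, by the law of cosines:
  TE² = TC² + CE² - 2·TC·CE·cos(150°) = 16 + 9 + 20.78 = 45.78
  TE ≈ 6.77

Step 3: From RT = 15, RU = 14, TU = 2, by the inverse law of cosines:
  cos(∠TRU) = (RT² + RU² - TU²) / (2·RT·RU)
  ∠TRU = 6.85°

Step 4: From UR = 14, UT = 2, RT = 15, by the inverse law of cosines:
  cos(∠RUT) = (UR² + UT² - RT²) / (2·UR·UT)
  ∠RUT = 116.51°

Step 5: From TR = 15, TU = 2, RU = 14, by the inverse law of cosines:
  cos(∠RTU) = (TR² + TU² - RU²) / (2·TR·TU)
  ∠RTU = 56.63°

Step 6: From UC = 2·√5, UT = 2, CT = 4, by the inverse law of cosines:
  cos(∠CUT) = (UC² + UT² - CT²) / (2·UC·UT)
  ∠CUT = 63.43°

Step 7: From TC = 4, TE = 6.77, CE = 3, by the inverse law of cosines:
  cos(∠CTE) = (TC² + TE² - CE²) / (2·TC·TE)
  ∠CTE = 12.81°

Step 8: From CT = 4, CU = 2·√5, TU = 2, by the inverse law of cosines:
  cos(∠TCU) = (CT² + CU² - TU²) / (2·CT·CU)
  ∠TCU = 26.57°

Step 9: From EC = 3, ET = 6.77, CT = 4, by the inverse law of cosines:
  cos(∠CET) = (EC² + ET² - CT²) / (2·EC·ET)
  ∠CET = 17.19°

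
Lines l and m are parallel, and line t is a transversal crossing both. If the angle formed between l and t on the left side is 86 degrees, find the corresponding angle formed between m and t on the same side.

Corresponding angles are equal: 86 degrees.

86 degrees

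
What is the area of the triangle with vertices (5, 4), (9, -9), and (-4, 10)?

The Shoelace formula computes the area from vertex coordinates by summing cross products.
For vertices (5,4), (9,-9), (-4,10):
Signed sum = 5*-9 - 9*4 + 9*10 - -4*-9 + -4*4 - 5*10
= -81 + 54 + -66 = -93
Area = (1/2)|-93| = 93/2.

93/2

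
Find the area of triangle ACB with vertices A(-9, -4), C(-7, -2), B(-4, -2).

Using the Shoelace formula for a triangle:
Area = (1/2)|x0(y1 - y2) + x1(y2 - y0) + x2(y0 - y1)|
Area = (1/2)|-9(-2 - -2) + -7(-2 - -4) + -4(-4 - -2)|
Area = (1/2)|0 + -14 + 8|
Area = (1/2)|-6|
Area = (1/2)(6)
Area = 3

3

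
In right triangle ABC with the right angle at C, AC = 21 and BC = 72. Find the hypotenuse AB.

AB = sqrt(21^2 + 72^2) = sqrt(5625) = 75

75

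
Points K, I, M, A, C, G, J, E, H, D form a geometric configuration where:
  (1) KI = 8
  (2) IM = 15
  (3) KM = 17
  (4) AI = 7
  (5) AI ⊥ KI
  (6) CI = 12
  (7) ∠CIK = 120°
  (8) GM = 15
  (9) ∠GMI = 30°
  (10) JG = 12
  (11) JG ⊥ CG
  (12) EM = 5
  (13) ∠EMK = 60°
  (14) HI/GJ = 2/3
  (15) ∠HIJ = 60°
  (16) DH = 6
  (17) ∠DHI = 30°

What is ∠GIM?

Step 1: By the law of cosines on triangle IMG: IG² = 15² + 15² − 2·15·15·cos(30°) = 60.29, so IG ≈ 7.76.
Step 2: By the inverse law of cosines on triangle GIM: cos(∠GIM) = (7.76² + 15² − 15²) / (2·7.76·15) = 60.29/232.94 = 0.2588, so ∠GIM = 75°.

Therefore, the measure of angle ∠GIM = 75°.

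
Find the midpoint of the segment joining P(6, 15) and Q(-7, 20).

The midpoint is the average of the coordinates:
x: (6 + -7)/2 = -1/2
y: (15 + 20)/2 = 35/2
Midpoint = (-1/2, 35/2)

(-1/2, 35/2)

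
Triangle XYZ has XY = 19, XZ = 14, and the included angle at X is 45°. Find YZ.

Law of cosines: YZ^2 = 19^2 + 14^2 - 2(19)(14)cos(45°) = 557 - 266*sqrt(2), so YZ = sqrt(557 - 266*sqrt(2)).

sqrt(557 - 266*sqrt(2))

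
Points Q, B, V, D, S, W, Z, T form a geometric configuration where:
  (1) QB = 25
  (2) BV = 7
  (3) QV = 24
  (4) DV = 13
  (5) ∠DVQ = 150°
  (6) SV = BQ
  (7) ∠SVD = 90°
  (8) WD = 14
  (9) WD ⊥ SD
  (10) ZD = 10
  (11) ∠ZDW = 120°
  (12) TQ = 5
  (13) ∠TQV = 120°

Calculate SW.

From the given relations: SV = BQ = 25.
Step 1: By the law of cosines on triangle SVD: SD² = 25² + 13² − 2·25·13·cos(90°) = 794, so SD ≈ 28.18.
Step 2: By the law of cosines on triangle SDW: SW² = 28.18² + 14² − 2·28.18·14·cos(90°) = 990, so SW = 3·√110.

Therefore, the length of SW = 3·√110.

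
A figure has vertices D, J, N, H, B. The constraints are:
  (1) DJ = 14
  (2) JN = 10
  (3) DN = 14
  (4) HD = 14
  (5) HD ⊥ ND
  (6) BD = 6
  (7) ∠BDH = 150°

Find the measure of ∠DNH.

Step 1: By the law of cosines on triangle NDH: NH² = 14² + 14² − 2·14·14·cos(90°) = 392, so NH = 14·√2.
Step 2: By the inverse law of cosines on triangle DNH: cos(∠DNH) = (14² + (14·√2)² − 14²) / (2·14·14·√2) = 392/554.37 = 0.7071, so ∠DNH = 45°.

Therefore, the measure of angle ∠DNH = 45°.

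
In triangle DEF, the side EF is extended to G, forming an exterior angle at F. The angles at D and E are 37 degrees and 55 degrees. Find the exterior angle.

Exterior angle = 37 + 55 = 92 degrees (exterior angle theorem).

92 degrees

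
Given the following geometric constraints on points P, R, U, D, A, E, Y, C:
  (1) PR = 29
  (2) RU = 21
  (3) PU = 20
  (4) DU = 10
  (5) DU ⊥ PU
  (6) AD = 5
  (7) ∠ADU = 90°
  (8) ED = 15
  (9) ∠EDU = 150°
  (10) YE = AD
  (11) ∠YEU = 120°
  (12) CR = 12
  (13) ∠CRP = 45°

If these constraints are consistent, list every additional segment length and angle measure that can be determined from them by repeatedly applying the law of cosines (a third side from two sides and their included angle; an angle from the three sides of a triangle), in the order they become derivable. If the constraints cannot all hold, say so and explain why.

The constraints are consistent. Derivable facts, in order:
After 1 step:
- PC ≈ 22.2
- PD = 10·√5
- UA = 5·√5
- UE ≈ 24.18
- ∠PRU = 43.6°
- ∠PUR = 90°
- ∠RPU = 46.4°
After 2 steps:
- UY ≈ 27.03
- ∠AUD = 26.57°
- ∠CPR = 22.47°
- ∠DAU = 63.43°
- ∠DEU = 11.93°
- ∠DPU = 26.57°
- ∠DUE = 18.07°
- ∠PCR = 112.53°
- ∠PDU = 63.43°
After 3 steps:
- ∠EUY = 9.22°
- ∠EYU = 50.78°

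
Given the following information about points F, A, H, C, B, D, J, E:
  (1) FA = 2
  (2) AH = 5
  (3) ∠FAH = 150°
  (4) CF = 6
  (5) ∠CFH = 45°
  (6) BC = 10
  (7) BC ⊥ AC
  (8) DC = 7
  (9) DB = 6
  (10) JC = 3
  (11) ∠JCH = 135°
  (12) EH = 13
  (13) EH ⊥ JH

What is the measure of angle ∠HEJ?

Step 1: By the law of cosines on triangle FAH: FH² = 2² + 5² − 2·2·5·cos(150°) = 46.32, so FH ≈ 6.81.
Step 2: By the law of cosines on triangle CFH: CH² = 6² + 6.81² − 2·6·6.81·cos(45°) = 24.57, so CH ≈ 4.96.
Step 3: By the law of cosines on triangle JCH: JH² = 3² + 4.96² − 2·3·4.96·cos(135°) = 54.6, so JH ≈ 7.39.
Step 4: By the law of cosines on triangle EHJ: EJ² = 13² + 7.39² − 2·13·7.39·cos(90°) = 223.6, so EJ ≈ 14.95.
Step 5: By the inverse law of cosines on triangle HEJ: cos(∠HEJ) = (13² + 14.95² − 7.39²) / (2·13·14.95) = 338/388.79 = 0.8694, so ∠HEJ = 29.61°.

Therefore, the measure of angle ∠HEJ = 29.61°.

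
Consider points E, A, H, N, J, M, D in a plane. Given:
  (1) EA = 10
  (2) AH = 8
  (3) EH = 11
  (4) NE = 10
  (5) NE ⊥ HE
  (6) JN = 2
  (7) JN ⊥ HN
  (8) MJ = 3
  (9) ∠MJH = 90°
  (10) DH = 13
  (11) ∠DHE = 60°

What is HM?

Step 1: By the law of cosines on triangle HEN: HN² = 11² + 10² − 2·11·10·cos(90°) = 221, so HN ≈ 14.87.
Step 2: By the law of cosines on triangle JNH: JH² = 2² + 14.87² − 2·2·14.87·cos(90°) = 225, so JH = 15.
Step 3: By the law of cosines on triangle HJM: HM² = 15² + 3² − 2·15·3·cos(90°) = 234, so HM = 3·√26.

Therefore, the length of HM = 3·√26.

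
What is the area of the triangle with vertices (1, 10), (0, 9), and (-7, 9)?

Using the Shoelace formula for a triangle:
Area = (1/2)|x0(y1 - y2) + x1(y2 - y0) + x2(y0 - y1)|
Area = (1/2)|1(9 - 9) + 0(9 - 10) + -7(10 - 9)|
Area = (1/2)|0 + 0 + -7|
Area = (1/2)|-7|
Area = (1/2)(7)
Area = 7/2

7/2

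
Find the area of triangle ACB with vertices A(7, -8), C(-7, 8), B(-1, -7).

The Shoelace formula computes the area from vertex coordinates by summing cross products.
For vertices (7,-8), (-7,8), (-1,-7):
Signed sum = 7*8 - -7*-8 + -7*-7 - -1*8 + -1*-8 - 7*-7
= 0 + 57 + 57 = 114
Area = (1/2)|114| = 57.

57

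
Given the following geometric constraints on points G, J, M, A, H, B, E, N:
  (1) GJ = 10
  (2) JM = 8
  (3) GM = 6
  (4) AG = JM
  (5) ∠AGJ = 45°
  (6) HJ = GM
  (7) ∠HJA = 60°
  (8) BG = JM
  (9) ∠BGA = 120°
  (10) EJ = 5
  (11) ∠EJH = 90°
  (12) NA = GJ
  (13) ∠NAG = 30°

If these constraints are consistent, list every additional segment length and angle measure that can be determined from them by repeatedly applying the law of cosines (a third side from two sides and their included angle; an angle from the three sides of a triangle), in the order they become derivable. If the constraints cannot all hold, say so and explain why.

The constraints are consistent. Derivable facts, in order:
After 1 step:
- AB = 8·√3
- GN ≈ 5.04
- HE = √61
- JA ≈ 7.13
- ∠GJM = 36.87°
- ∠GMJ = 90°
- ∠JGM = 53.13°
After 2 steps:
- AH ≈ 6.64
- ∠ABG = 30°
- ∠AGN = 97.52°
- ∠AJG = 52.48°
- ∠ANG = 52.48°
- ∠BAG = 30°
- ∠EHJ = 39.81°
- ∠GAJ = 82.52°
- ∠HEJ = 50.19°
After 3 steps:
- ∠AHJ = 68.49°
- ∠HAJ = 51.51°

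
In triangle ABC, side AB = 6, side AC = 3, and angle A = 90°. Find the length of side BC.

The included angle is 90°, so the triangle is right-angled at A. The opposite side BC is the hypotenuse.
By the Pythagorean theorem: BC = sqrt(6^2 + 3^2) = sqrt(45) = 3*sqrt(5).

3*sqrt(5)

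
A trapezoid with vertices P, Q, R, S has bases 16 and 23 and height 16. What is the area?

Area = (16 + 23) * 16 / 2 = 624 / 2 = 312

312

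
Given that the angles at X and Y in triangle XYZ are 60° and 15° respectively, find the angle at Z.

Let angle Z = x. Then 60 + 15 + x = 180.
x = 180 - 75 = 105 degrees.

105 degrees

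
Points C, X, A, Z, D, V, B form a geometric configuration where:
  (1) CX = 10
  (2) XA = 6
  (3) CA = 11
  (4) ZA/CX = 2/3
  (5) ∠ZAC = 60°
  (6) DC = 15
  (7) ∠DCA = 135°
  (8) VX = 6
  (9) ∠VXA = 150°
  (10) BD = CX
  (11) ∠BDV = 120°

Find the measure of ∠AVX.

Step 1: By the law of cosines on triangle VXA: VA² = 6² + 6² − 2·6·6·cos(150°) = 134.35, so VA ≈ 11.59.
Step 2: By the inverse law of cosines on triangle AVX: cos(∠AVX) = (11.59² + 6² − 6²) / (2·11.59·6) = 134.35/139.09 = 0.9659, so ∠AVX = 15°.

Therefore, the measure of angle ∠AVX = 15°.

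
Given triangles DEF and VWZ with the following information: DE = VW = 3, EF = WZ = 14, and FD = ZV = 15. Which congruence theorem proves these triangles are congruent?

The given information provides:
DE = VW = 3, EF = WZ = 14, and FD = ZV = 15
This matches the SSS congruence theorem.
All three pairs of corresponding sides are equal (Side-Side-Side).

SSS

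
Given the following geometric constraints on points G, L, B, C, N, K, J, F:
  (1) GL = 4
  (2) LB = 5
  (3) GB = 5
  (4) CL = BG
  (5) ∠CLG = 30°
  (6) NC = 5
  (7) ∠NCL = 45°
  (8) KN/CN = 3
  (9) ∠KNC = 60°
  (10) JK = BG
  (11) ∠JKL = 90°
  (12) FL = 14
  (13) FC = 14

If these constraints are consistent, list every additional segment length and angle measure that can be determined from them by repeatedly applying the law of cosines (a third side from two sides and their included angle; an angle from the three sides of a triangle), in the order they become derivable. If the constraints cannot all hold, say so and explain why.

The constraints are consistent. Derivable facts, in order:
After 1 step:
- CK = 5·√7
- GC ≈ 2.52
- LN ≈ 3.83
- ∠BGL = 66.42°
- ∠BLG = 66.42°
- ∠CFL = 20.57°
- ∠CLF = 79.71°
- ∠FCL = 79.71°
- ∠GBL = 47.16°
After 2 steps:
- ∠CGL = 97.52°
- ∠CKN = 19.11°
- ∠CLN = 67.5°
- ∠CNL = 67.5°
- ∠GCL = 52.48°
- ∠KCN = 100.89°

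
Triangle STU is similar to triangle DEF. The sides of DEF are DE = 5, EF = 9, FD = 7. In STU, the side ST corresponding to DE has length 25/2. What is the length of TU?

Since the triangles are similar, the ratio of corresponding sides is constant.
Scale factor k = ST / DE = 25/2 / 5 = 5/2
TU = k * EF = 5/2 * 9 = 45/2

45/2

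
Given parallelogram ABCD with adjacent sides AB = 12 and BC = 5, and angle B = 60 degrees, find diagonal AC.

Law of cosines: d^2 = 12^2 + 5^2 - 2(12)(5)cos(60°) = 109, so d = sqrt(109).

sqrt(109)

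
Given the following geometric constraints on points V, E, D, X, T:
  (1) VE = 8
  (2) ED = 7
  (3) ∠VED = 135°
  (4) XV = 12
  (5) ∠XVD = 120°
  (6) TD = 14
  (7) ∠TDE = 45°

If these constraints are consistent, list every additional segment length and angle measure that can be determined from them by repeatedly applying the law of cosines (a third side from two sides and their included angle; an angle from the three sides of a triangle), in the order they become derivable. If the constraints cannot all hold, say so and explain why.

The constraints are consistent. Derivable facts, in order:
After 1 step:
- ET ≈ 10.32
- VD ≈ 13.86
After 2 steps:
- DX ≈ 22.42
- ∠DET = 106.32°
- ∠DTE = 28.68°
- ∠DVE = 20.92°
- ∠EDV = 24.08°
After 3 steps:
- ∠DXV = 32.38°
- ∠VDX = 27.62°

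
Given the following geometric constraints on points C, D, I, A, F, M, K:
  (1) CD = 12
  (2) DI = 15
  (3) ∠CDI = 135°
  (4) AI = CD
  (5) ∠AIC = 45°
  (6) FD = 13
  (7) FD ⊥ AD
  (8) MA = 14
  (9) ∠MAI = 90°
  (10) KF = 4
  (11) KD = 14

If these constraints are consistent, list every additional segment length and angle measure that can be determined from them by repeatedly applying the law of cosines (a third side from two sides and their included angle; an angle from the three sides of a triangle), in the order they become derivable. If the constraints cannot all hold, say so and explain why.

The constraints are consistent. Derivable facts, in order:
After 1 step:
- CI ≈ 24.97
- IM = 2·√85
- ∠DFK = 96.07°
- ∠DKF = 67.42°
- ∠FDK = 16.51°
After 2 steps:
- CA ≈ 18.54
- ∠AIM = 49.4°
- ∠AMI = 40.6°
- ∠CID = 19.86°
- ∠DCI = 25.14°
After 3 steps:
- ∠ACI = 27.23°
- ∠CAI = 107.77°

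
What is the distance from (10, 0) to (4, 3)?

d = sqrt((-6)^2 + (3)^2) = sqrt(45) = 3*sqrt(5)

3*sqrt(5)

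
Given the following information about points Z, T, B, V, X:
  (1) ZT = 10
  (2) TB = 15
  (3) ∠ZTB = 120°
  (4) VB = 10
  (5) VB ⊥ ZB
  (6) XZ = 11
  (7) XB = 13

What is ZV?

Step 1: By the law of cosines on triangle ZTB: ZB² = 10² + 15² − 2·10·15·cos(120°) = 475, so ZB = 5·√19.
Step 2: By the law of cosines on triangle ZBV: ZV² = (5·√19)² + 10² − 2·5·√19·10·cos(90°) = 575, so ZV = 5·√23.

Therefore, the length of ZV = 5·√23.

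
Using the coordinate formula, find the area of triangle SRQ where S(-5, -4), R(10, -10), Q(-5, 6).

Using the Shoelace formula for a triangle:
Area = (1/2)|x0(y1 - y2) + x1(y2 - y0) + x2(y0 - y1)|
Area = (1/2)|-5(-10 - 6) + 10(6 - -4) + -5(-4 - -10)|
Area = (1/2)|80 + 100 + -30|
Area = (1/2)|150|
Area = (1/2)(150)
Area = 75

75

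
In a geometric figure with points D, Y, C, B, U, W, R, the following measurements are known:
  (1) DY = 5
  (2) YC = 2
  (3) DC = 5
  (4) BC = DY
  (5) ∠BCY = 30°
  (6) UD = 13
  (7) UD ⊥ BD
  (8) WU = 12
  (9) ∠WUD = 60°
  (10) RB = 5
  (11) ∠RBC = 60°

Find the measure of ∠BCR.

From the given relations: BC = DY = 5.
Step 1: By the law of cosines on triangle CBR: CR² = 5² + 5² − 2·5·5·cos(60°) = 25, so CR = 5.
Step 2: By the inverse law of cosines on triangle BCR: cos(∠BCR) = (5² + 5² − 5²) / (2·5·5) = 25/50 = 0.5, so ∠BCR = 60°.

Therefore, the measure of angle ∠BCR = 60°.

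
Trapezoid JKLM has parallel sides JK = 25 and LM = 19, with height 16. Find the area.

Area of a trapezoid = (base1 + base2) * height / 2
Area = (25 + 19) * 16 / 2
Area = 44 * 16 / 2
Area = 704 / 2
Area = 352

352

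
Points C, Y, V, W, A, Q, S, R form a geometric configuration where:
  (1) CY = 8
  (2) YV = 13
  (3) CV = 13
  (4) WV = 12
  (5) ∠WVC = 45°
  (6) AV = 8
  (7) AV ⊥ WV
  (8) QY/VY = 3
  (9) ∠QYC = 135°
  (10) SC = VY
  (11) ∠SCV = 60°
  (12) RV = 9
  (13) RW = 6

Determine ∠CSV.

From the given relations: SC = VY = 13.
Step 1: By the law of cosines on triangle SCV: SV² = 13² + 13² − 2·13·13·cos(60°) = 169, so SV = 13.
Step 2: By the inverse law of cosines on triangle CSV: cos(∠CSV) = (13² + 13² − 13²) / (2·13·13) = 169/338 = 0.5, so ∠CSV = 60°.

Therefore, the measure of angle ∠CSV = 60°.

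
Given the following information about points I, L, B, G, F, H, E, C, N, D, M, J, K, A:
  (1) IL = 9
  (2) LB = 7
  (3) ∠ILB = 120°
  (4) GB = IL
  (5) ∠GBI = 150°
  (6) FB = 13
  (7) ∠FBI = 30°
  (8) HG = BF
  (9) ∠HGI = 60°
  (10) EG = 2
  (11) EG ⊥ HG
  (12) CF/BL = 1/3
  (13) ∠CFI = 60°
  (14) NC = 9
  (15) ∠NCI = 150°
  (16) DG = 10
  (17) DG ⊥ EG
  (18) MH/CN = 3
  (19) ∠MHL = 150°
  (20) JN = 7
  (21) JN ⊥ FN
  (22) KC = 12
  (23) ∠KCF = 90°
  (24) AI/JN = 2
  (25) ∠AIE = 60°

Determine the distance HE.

From the given relations: HG = BF = 13.
Step 1: By the law of cosines on triangle HGE: HE² = 13² + 2² − 2·13·2·cos(90°) = 173, so HE = √173.

Therefore, the length of HE = √173.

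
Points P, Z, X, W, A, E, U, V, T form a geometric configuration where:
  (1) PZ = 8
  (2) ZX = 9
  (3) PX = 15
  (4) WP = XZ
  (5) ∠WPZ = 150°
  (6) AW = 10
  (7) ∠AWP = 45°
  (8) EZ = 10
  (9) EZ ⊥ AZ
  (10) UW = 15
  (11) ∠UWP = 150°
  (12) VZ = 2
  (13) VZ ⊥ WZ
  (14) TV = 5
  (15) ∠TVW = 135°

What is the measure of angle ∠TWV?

From the given relations: WP = XZ = 9.
Step 1: By the law of cosines on triangle ZPW: ZW² = 8² + 9² − 2·8·9·cos(150°) = 269.71, so ZW ≈ 16.42.
Step 2: By the law of cosines on triangle VZW: VW² = 2² + 16.42² − 2·2·16.42·cos(90°) = 273.71, so VW ≈ 16.54.
Step 3: By the law of cosines on triangle WVT: WT² = 16.54² + 5² − 2·16.54·5·cos(135°) = 415.69, so WT ≈ 20.39.
Step 4: By the inverse law of cosines on triangle TWV: cos(∠TWV) = (20.39² + 16.54² − 5²) / (2·20.39·16.54) = 664.4/674.62 = 0.9849, so ∠TWV = 9.99°.

Therefore, the measure of angle ∠TWV = 9.99°.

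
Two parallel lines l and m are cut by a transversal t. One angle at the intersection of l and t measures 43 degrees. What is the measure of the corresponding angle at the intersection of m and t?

Corresponding angles are equal: 43 degrees.

43 degrees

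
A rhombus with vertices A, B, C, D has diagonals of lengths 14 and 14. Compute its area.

Area = (14 * 14) / 2 = 196 / 2 = 98

98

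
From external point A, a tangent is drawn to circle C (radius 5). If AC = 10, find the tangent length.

tangent = √(d² - r²) = √(10² - 5²) = √(100 - 25) = √75 = 5*sqrt(3)

5*sqrt(3)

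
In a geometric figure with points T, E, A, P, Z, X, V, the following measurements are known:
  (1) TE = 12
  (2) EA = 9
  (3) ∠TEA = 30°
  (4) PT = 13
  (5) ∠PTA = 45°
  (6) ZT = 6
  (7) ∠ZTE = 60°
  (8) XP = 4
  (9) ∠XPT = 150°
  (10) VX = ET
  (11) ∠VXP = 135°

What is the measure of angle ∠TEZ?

Step 1: By the law of cosines on triangle ETZ: EZ² = 12² + 6² − 2·12·6·cos(60°) = 108, so EZ = 6·√3.
Step 2: By the inverse law of cosines on triangle TEZ: cos(∠TEZ) = (12² + (6·√3)² − 6²) / (2·12·6·√3) = 216/249.42 = 0.866, so ∠TEZ = 30°.

Therefore, the measure of angle ∠TEZ = 30°.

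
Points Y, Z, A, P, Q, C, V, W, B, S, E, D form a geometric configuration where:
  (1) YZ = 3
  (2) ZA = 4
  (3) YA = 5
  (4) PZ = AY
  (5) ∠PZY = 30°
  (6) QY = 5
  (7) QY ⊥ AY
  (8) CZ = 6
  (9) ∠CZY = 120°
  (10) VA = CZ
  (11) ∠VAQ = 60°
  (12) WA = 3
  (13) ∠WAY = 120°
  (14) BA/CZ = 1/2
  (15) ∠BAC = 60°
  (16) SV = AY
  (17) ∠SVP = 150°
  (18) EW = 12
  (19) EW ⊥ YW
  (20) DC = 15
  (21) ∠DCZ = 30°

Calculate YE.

Step 1: By the law of cosines on triangle YAW: YW² = 5² + 3² − 2·5·3·cos(120°) = 49, so YW = 7.
Step 2: By the law of cosines on triangle YWE: YE² = 7² + 12² − 2·7·12·cos(90°) = 193, so YE = √193.

Therefore, the length of YE = √193.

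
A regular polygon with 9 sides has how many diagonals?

Each of the 9 vertices connects to 6 non-adjacent vertices via diagonals.
Total connections = 9 × 6 = 54, but each diagonal is counted twice.
Number of diagonals = 54 / 2 = 27.

27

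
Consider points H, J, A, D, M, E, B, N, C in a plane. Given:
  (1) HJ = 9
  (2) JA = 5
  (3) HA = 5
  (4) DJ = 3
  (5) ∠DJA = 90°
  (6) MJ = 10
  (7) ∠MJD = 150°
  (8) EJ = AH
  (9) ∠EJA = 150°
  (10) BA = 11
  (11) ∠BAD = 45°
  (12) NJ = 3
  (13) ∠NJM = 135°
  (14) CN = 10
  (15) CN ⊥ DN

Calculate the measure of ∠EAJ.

From the given relations: EJ = AH = 5.
Step 1: By the law of cosines on triangle AJE: AE² = 5² + 5² − 2·5·5·cos(150°) = 93.3, so AE ≈ 9.66.
Step 2: By the inverse law of cosines on triangle EAJ: cos(∠EAJ) = (9.66² + 5² − 5²) / (2·9.66·5) = 93.3/96.59 = 0.9659, so ∠EAJ = 15°.

Therefore, the measure of angle ∠EAJ = 15°.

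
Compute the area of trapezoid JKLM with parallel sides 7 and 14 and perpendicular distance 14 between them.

A trapezoid's area equals the midsegment times the height.
The midsegment is (7 + 14) / 2 = 21/2.
Area = 21/2 * 14 = 147.

147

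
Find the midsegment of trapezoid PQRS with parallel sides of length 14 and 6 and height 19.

midsegment = (14 + 6) / 2 = 20 / 2 = 10

10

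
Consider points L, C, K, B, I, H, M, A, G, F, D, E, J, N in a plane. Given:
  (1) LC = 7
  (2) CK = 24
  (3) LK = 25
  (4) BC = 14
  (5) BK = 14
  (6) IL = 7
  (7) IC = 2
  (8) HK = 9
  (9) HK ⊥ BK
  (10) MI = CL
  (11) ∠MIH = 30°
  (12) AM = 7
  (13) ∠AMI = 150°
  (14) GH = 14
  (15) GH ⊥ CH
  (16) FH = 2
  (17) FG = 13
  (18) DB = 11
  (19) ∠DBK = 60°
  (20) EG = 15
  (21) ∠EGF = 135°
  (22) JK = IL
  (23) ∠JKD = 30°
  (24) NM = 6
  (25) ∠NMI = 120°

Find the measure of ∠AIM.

From the given relations: MI = CL = 7.
Step 1: By the law of cosines on triangle IMA: IA² = 7² + 7² − 2·7·7·cos(150°) = 182.87, so IA ≈ 13.52.
Step 2: By the inverse law of cosines on triangle AIM: cos(∠AIM) = (13.52² + 7² − 7²) / (2·13.52·7) = 182.87/189.32 = 0.9659, so ∠AIM = 15°.

Therefore, the measure of angle ∠AIM = 15°.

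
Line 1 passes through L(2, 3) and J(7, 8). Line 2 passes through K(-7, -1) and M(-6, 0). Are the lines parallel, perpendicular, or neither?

Slope of line 1: m1 = (8 - 3)/(7 - 2) = 5/5 = 1
Slope of line 2: m2 = (0 - -1)/(-6 - -7) = 1/1 = 1
Since m1 = m2 = 1, the lines are parallel.

Parallel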